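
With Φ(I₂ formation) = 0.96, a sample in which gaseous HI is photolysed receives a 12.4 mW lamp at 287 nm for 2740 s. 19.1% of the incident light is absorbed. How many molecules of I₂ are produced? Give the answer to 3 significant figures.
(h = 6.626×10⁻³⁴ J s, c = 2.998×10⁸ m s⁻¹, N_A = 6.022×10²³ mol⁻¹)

9.00×10¹⁸ molecules

Photon energy at 287 nm: hc/λ = (6.626×10⁻³⁴)(2.998×10⁸)/(287×10⁻⁹) = 6.922×10⁻¹⁹ J.
Energy delivered: (12.4 mW)(2740 s) = 33.98 J.
Photons incident: 33.98 / 6.922×10⁻¹⁹ = 4.909×10¹⁹, i.e. 4.909×10¹⁹/6.022×10²³ = 8.152×10⁻⁵ mol.
Photons absorbed: 0.191 × 8.152×10⁻⁵ = 1.557×10⁻⁵ mol.
Product: Φ × n_abs = 0.96 × 1.557×10⁻⁵ = 1.495×10⁻⁵ mol.
As a count: 1.495×10⁻⁵ × 6.022×10²³ = 9.00×10¹⁸.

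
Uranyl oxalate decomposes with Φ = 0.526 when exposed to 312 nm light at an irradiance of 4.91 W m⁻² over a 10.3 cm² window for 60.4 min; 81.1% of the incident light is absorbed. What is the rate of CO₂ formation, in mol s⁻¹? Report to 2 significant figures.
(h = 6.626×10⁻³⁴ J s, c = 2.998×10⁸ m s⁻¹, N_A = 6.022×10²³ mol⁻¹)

Photon energy at 312 nm: hc/λ = (6.626×10⁻³⁴)(2.998×10⁸)/(312×10⁻⁹) = 6.367×10⁻¹⁹ J.
Energy delivered: (4.91 W m⁻²)(10.3×10⁻⁴ m²)(3624 s) = 18.33 J.
Photons incident: 18.33 / 6.367×10⁻¹⁹ = 2.879×10¹⁹, i.e. 2.879×10¹⁹/6.022×10²³ = 4.781×10⁻⁵ mol.
Photons absorbed: 0.811 × 4.781×10⁻⁵ = 3.877×10⁻⁵ mol.
Product formed: 0.526 × 3.877×10⁻⁵ = 2.039×10⁻⁵ mol.
Rate: 2.039×10⁻⁵ / 3624 s = 5.6×10⁻⁹ mol s⁻¹.

5.6×10⁻⁹ mol s⁻¹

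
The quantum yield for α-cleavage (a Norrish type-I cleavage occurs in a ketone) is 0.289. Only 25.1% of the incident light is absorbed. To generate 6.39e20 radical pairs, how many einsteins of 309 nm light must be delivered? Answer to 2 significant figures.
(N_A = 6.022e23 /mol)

0.015 einstein

Product: 6.39e20 / 6.022e23 = 0.001061 mol.
Photons that must be absorbed: 0.001061 / 0.289 = 0.003671 mol.
Incident photons needed: 0.003671 / 0.251 = 0.01463 mol.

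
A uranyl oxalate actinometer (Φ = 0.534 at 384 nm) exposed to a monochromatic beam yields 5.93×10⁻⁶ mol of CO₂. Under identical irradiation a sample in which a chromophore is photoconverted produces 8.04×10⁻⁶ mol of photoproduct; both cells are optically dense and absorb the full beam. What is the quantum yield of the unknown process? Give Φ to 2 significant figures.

Φ = 0.72

Photons absorbed by the actinometer: 5.93×10⁻⁶ / 0.534 = 1.110×10⁻⁵ mol.
Φ(unknown) = 8.04×10⁻⁶ / 1.110×10⁻⁵ = 0.72.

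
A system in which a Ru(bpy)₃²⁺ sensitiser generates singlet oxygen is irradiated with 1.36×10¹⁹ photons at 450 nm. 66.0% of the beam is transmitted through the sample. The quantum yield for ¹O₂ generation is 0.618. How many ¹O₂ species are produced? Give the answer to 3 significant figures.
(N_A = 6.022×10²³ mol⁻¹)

Moles of photons: 1.36×10¹⁹ / 6.022×10²³ = 2.258×10⁻⁵ mol.
Fraction absorbed: 1 − 66.0/100 = 0.3400.
Photons absorbed: 0.3400 × 2.258×10⁻⁵ = 7.677×10⁻⁶ mol.
Product: Φ × n_abs = 0.618 × 7.677×10⁻⁶ = 4.744×10⁻⁶ mol.
As a count: 4.744×10⁻⁶ × 6.022×10²³ = 2.86×10¹⁸.

2.86×10¹⁸ species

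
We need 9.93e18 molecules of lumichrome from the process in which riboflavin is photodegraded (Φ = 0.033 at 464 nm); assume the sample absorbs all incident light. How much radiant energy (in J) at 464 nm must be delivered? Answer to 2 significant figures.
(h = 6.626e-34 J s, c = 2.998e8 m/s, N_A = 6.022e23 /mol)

Product: 9.93e18 / 6.022e23 = 1.649e-5 mol.
Photons that must be absorbed: 1.649e-5 / 0.033 = 4.997e-4 mol.
Photon energy: hc/λ = 4.281e-19 J; per mole, 2.578e5 J mol⁻¹.
Energy required: 4.997e-4 × 2.578e5 = 130 J.

130 J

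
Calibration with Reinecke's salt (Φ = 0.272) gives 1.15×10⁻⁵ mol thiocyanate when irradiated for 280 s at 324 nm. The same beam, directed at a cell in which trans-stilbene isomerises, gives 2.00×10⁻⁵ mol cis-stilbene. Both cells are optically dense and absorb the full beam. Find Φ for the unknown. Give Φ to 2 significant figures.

Φ = 0.47

Photons absorbed by the actinometer: 1.15×10⁻⁵ / 0.272 = 4.228×10⁻⁵ mol.
Φ(unknown) = 2.00×10⁻⁵ / 4.228×10⁻⁵ = 0.47.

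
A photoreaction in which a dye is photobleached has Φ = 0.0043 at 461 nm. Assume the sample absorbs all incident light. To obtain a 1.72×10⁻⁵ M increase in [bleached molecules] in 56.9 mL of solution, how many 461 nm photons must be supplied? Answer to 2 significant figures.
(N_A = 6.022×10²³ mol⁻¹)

Product: (1.72×10⁻⁵ M)(0.0569 L) = 9.787×10⁻⁷ mol.
Photons that must be absorbed: 9.787×10⁻⁷ / 0.0043 = 2.276×10⁻⁴ mol.
Photon count: 2.276×10⁻⁴ × 6.022×10²³ = 1.4×10²⁰.

1.4×10²⁰ photons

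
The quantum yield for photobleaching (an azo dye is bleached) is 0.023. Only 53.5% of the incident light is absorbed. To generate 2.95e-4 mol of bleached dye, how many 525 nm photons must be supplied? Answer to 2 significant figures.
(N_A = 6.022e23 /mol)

Photons that must be absorbed: 2.95e-4 / 0.023 = 0.01283 mol.
Incident photons needed: 0.01283 / 0.535 = 0.02398 mol.
Photon count: 0.02398 × 6.022e23 = 1.4e22.

1.4e22 photons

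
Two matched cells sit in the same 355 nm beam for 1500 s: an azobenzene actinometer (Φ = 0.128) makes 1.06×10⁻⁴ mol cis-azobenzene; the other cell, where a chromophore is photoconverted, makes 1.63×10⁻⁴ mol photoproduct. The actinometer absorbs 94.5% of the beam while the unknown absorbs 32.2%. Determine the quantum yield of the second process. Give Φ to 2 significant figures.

Φ = 0.58

Photons absorbed by the actinometer: 1.06×10⁻⁴ / 0.128 = 8.281×10⁻⁴ mol.
Incident flux: 8.281×10⁻⁴ / 0.945 = 8.763×10⁻⁴ einstein.
Absorbed by unknown: 0.322 × 8.763×10⁻⁴ = 2.822×10⁻⁴ mol.
Φ(unknown) = 1.63×10⁻⁴ / 2.822×10⁻⁴ = 0.58.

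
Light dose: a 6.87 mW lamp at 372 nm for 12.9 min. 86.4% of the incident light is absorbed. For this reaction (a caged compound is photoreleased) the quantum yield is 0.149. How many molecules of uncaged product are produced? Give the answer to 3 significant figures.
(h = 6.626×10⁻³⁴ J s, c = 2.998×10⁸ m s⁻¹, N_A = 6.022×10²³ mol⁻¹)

Photon energy at 372 nm: hc/λ = (6.626×10⁻³⁴)(2.998×10⁸)/(372×10⁻⁹) = 5.340×10⁻¹⁹ J.
Energy delivered: (6.87 mW)(774 s) = 5.317 J.
Photons incident: 5.317 / 5.340×10⁻¹⁹ = 9.957×10¹⁸, i.e. 9.957×10¹⁸/6.022×10²³ = 1.653×10⁻⁵ mol.
Photons absorbed: 0.864 × 1.653×10⁻⁵ = 1.428×10⁻⁵ mol.
Product: Φ × n_abs = 0.149 × 1.428×10⁻⁵ = 2.128×10⁻⁶ mol.
As a count: 2.128×10⁻⁶ × 6.022×10²³ = 1.28×10¹⁸.

1.28×10¹⁸ molecules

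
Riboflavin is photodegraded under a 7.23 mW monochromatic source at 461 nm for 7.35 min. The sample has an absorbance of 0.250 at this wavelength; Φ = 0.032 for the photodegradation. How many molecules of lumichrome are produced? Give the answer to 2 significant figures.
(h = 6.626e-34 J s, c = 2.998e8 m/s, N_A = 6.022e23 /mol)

Photon energy at 461 nm: hc/λ = (6.626e-34)(2.998e8)/(461e-9) = 4.309e-19 J.
Energy delivered: (7.23 mW)(441 s) = 3.188 J.
Photons incident: 3.188 / 4.309e-19 = 7.398e18, i.e. 7.398e18/6.022e23 = 1.228e-5 mol.
Fraction absorbed: 1 − 10^(−0.250) = 0.4377.
Photons absorbed: 0.4377 × 1.228e-5 = 5.375e-6 mol.
Product: Φ × n_abs = 0.032 × 5.375e-6 = 1.720e-7 mol.
As a count: 1.720e-7 × 6.022e23 = 1.0e17.

1.0e17 molecules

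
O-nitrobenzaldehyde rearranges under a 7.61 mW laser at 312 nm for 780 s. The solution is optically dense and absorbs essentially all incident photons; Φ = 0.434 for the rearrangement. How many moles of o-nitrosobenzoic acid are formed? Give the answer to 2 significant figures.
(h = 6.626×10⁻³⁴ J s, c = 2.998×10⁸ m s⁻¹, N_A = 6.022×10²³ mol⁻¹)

Photon energy at 312 nm: hc/λ = (6.626×10⁻³⁴)(2.998×10⁸)/(312×10⁻⁹) = 6.367×10⁻¹⁹ J.
Energy delivered: (7.61 mW)(780 s) = 5.936 J.
Photons incident: 5.936 / 6.367×10⁻¹⁹ = 9.323×10¹⁸, i.e. 9.323×10¹⁸/6.022×10²³ = 1.548×10⁻⁵ mol.
Product: Φ × n_abs = 0.434 × 1.548×10⁻⁵ = 6.718×10⁻⁶ mol.

6.7×10⁻⁶ mol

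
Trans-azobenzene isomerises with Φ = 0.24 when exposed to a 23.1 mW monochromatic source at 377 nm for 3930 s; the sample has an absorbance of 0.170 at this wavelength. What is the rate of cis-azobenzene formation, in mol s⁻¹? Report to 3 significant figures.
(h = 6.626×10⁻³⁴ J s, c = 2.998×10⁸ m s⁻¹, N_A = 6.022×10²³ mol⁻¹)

5.66×10⁻⁹ mol s⁻¹

Photon energy at 377 nm: hc/λ = (6.626×10⁻³⁴)(2.998×10⁸)/(377×10⁻⁹) = 5.269×10⁻¹⁹ J.
Energy delivered: (23.1 mW)(3930 s) = 90.78 J.
Photons incident: 90.78 / 5.269×10⁻¹⁹ = 1.723×10²⁰, i.e. 1.723×10²⁰/6.022×10²³ = 2.861×10⁻⁴ mol.
Fraction absorbed: 1 − 10^(−0.170) = 0.3239.
Photons absorbed: 0.3239 × 2.861×10⁻⁴ = 9.267×10⁻⁵ mol.
Product formed: 0.24 × 9.267×10⁻⁵ = 2.224×10⁻⁵ mol.
Rate: 2.224×10⁻⁵ / 3930 s = 5.66×10⁻⁹ mol s⁻¹.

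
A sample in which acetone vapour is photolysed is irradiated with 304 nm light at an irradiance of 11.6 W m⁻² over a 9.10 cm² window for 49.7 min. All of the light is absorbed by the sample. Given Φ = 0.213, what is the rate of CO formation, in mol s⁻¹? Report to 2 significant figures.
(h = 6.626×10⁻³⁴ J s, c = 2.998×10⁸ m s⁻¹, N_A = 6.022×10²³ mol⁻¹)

5.7×10⁻⁹ mol s⁻¹

Photon energy at 304 nm: hc/λ = (6.626×10⁻³⁴)(2.998×10⁸)/(304×10⁻⁹) = 6.534×10⁻¹⁹ J.
Energy delivered: (11.6 W m⁻²)(9.10×10⁻⁴ m²)(2982 s) = 31.48 J.
Photons incident: 31.48 / 6.534×10⁻¹⁹ = 4.818×10¹⁹, i.e. 4.818×10¹⁹/6.022×10²³ = 8.001×10⁻⁵ mol.
Product formed: 0.213 × 8.001×10⁻⁵ = 1.704×10⁻⁵ mol.
Rate: 1.704×10⁻⁵ / 2982 s = 5.7×10⁻⁹ mol s⁻¹.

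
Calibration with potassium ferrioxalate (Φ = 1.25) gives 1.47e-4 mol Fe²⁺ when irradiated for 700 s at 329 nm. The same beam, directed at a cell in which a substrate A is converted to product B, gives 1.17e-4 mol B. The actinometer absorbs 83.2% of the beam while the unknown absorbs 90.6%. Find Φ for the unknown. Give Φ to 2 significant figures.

Photons absorbed by the actinometer: 1.47e-4 / 1.25 = 1.176e-4 mol.
Incident flux: 1.176e-4 / 0.832 = 1.413e-4 einstein.
Absorbed by unknown: 0.906 × 1.413e-4 = 1.280e-4 mol.
Φ(unknown) = 1.17e-4 / 1.280e-4 = 0.91.

Φ = 0.91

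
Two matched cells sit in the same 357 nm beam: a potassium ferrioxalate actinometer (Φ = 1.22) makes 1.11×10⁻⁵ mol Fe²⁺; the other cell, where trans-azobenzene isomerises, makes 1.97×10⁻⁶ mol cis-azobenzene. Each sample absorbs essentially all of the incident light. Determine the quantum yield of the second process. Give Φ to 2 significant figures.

Photons absorbed by the actinometer: 1.11×10⁻⁵ / 1.22 = 9.098×10⁻⁶ mol.
Φ(unknown) = 1.97×10⁻⁶ / 9.098×10⁻⁶ = 0.22.

Φ = 0.22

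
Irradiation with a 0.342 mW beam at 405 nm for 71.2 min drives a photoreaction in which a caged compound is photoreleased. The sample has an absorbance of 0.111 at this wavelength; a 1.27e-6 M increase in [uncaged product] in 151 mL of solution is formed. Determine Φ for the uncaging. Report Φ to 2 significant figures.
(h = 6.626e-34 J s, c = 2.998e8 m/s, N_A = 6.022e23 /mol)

Φ = 0.17

Product: (1.27e-6 M)(0.151 L) = 1.918e-7 mol.
Photon energy at 405 nm: hc/λ = (6.626e-34)(2.998e8)/(405e-9) = 4.905e-19 J.
Energy delivered: (0.342 mW)(4272 s) = 1.461 J.
Photons incident: 1.461 / 4.905e-19 = 2.979e18, i.e. 2.979e18/6.022e23 = 4.947e-6 mol.
Fraction absorbed: 1 − 10^(−0.111) = 0.2255.
Photons absorbed: 0.2255 × 4.947e-6 = 1.116e-6 mol.
Φ = 1.918e-7 mol / 1.116e-6 mol photons = 0.17.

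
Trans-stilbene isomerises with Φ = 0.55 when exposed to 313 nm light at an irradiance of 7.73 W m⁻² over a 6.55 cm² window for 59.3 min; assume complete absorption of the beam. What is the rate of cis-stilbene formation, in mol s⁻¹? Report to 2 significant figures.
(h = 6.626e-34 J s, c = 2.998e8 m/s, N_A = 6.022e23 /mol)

Photon energy at 313 nm: hc/λ = (6.626e-34)(2.998e8)/(313e-9) = 6.347e-19 J.
Energy delivered: (7.73 W m⁻²)(6.55e-4 m²)(3558 s) = 18.01 J.
Photons incident: 18.01 / 6.347e-19 = 2.838e19, i.e. 2.838e19/6.022e23 = 4.713e-5 mol.
Product formed: 0.55 × 4.713e-5 = 2.592e-5 mol.
Rate: 2.592e-5 / 3558 s = 7.3e-9 mol s⁻¹.

7.3e-9 mol s⁻¹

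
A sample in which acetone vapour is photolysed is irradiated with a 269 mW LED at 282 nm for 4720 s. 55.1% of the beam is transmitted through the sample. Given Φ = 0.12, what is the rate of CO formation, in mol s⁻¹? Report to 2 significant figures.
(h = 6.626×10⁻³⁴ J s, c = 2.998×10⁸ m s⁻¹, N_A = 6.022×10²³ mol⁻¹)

Photon energy at 282 nm: hc/λ = (6.626×10⁻³⁴)(2.998×10⁸)/(282×10⁻⁹) = 7.044×10⁻¹⁹ J.
Energy delivered: (269 mW)(4720 s) = 1270 J.
Photons incident: 1270 / 7.044×10⁻¹⁹ = 1.803×10²¹, i.e. 1.803×10²¹/6.022×10²³ = 0.002994 mol.
Fraction absorbed: 1 − 55.1/100 = 0.4490.
Photons absorbed: 0.4490 × 0.002994 = 0.001344 mol.
Product formed: 0.12 × 0.001344 = 1.613×10⁻⁴ mol.
Rate: 1.613×10⁻⁴ / 4720 s = 3.4×10⁻⁸ mol s⁻¹.

3.4×10⁻⁸ mol s⁻¹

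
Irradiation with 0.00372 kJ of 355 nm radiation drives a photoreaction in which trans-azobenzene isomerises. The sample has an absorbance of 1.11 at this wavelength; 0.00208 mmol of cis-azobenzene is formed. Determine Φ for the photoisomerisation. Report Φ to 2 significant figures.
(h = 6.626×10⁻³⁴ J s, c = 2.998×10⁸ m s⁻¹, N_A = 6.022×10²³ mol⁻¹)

Φ = 0.20

Product: 0.00208 mmol = 2.08×10⁻⁶ mol.
Photon energy at 355 nm: hc/λ = (6.626×10⁻³⁴)(2.998×10⁸)/(355×10⁻⁹) = 5.596×10⁻¹⁹ J.
Incident energy: 0.00372 kJ = 3.72 J.
Photons incident: 3.72 / 5.596×10⁻¹⁹ = 6.648×10¹⁸, i.e. 6.648×10¹⁸/6.022×10²³ = 1.104×10⁻⁵ mol.
Fraction absorbed: 1 − 10^(−1.11) = 0.9224.
Photons absorbed: 0.9224 × 1.104×10⁻⁵ = 1.018×10⁻⁵ mol.
Φ = 2.08×10⁻⁶ mol / 1.018×10⁻⁵ mol photons = 0.20.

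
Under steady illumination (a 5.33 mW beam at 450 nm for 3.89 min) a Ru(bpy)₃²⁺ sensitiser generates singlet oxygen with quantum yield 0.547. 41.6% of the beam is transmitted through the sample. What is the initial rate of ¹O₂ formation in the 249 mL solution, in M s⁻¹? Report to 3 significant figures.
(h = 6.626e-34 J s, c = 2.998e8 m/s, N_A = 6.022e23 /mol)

Photon energy at 450 nm: hc/λ = (6.626e-34)(2.998e8)/(450e-9) = 4.414e-19 J.
Energy delivered: (5.33 mW)(233.4 s) = 1.244 J.
Photons incident: 1.244 / 4.414e-19 = 2.818e18, i.e. 2.818e18/6.022e23 = 4.680e-6 mol.
Fraction absorbed: 1 − 41.6/100 = 0.5840.
Photons absorbed: 0.5840 × 4.680e-6 = 2.733e-6 mol.
Product formed: 0.547 × 2.733e-6 = 1.495e-6 mol.
Rate: 1.495e-6 mol / (233.4 s × 0.249 L) = 2.57e-8 M s⁻¹.

2.57e-8 M s⁻¹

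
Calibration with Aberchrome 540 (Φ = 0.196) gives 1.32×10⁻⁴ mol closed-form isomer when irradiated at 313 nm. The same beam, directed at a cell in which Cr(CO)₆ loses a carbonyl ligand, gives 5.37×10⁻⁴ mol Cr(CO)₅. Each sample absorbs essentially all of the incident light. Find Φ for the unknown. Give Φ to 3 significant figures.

Photons absorbed by the actinometer: 1.32×10⁻⁴ / 0.196 = 6.735×10⁻⁴ mol.
Φ(unknown) = 5.37×10⁻⁴ / 6.735×10⁻⁴ = 0.797.

Φ = 0.797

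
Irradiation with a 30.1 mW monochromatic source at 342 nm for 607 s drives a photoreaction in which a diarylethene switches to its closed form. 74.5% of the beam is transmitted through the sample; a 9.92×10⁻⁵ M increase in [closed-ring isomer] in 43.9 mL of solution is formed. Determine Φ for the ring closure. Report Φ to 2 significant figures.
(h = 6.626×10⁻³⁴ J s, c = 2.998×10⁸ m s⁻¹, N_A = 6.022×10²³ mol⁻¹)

Product: (9.92×10⁻⁵ M)(0.0439 L) = 4.355×10⁻⁶ mol.
Photon energy at 342 nm: hc/λ = (6.626×10⁻³⁴)(2.998×10⁸)/(342×10⁻⁹) = 5.808×10⁻¹⁹ J.
Energy delivered: (30.1 mW)(607 s) = 18.27 J.
Photons incident: 18.27 / 5.808×10⁻¹⁹ = 3.146×10¹⁹, i.e. 3.146×10¹⁹/6.022×10²³ = 5.224×10⁻⁵ mol.
Fraction absorbed: 1 − 74.5/100 = 0.2550.
Photons absorbed: 0.2550 × 5.224×10⁻⁵ = 1.332×10⁻⁵ mol.
Φ = 4.355×10⁻⁶ mol / 1.332×10⁻⁵ mol photons = 0.33.

Φ = 0.33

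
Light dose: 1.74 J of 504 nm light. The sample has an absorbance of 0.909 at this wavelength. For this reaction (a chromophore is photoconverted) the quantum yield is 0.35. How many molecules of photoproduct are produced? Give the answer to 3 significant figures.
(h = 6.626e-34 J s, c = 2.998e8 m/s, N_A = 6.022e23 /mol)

Photon energy at 504 nm: hc/λ = (6.626e-34)(2.998e8)/(504e-9) = 3.941e-19 J.
Photons incident: 1.74 / 3.941e-19 = 4.415e18, i.e. 4.415e18/6.022e23 = 7.331e-6 mol.
Fraction absorbed: 1 − 10^(−0.909) = 0.8767.
Photons absorbed: 0.8767 × 7.331e-6 = 6.427e-6 mol.
Product: Φ × n_abs = 0.35 × 6.427e-6 = 2.249e-6 mol.
As a count: 2.249e-6 × 6.022e23 = 1.35e18.

1.35e18 molecules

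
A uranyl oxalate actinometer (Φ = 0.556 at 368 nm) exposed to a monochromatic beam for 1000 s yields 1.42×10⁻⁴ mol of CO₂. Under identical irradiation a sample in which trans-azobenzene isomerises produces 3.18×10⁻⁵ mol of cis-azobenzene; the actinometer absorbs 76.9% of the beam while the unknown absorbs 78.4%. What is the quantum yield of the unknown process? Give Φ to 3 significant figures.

Φ = 0.122

Photons absorbed by the actinometer: 1.42×10⁻⁴ / 0.556 = 2.554×10⁻⁴ mol.
Incident flux: 2.554×10⁻⁴ / 0.769 = 3.321×10⁻⁴ einstein.
Absorbed by unknown: 0.784 × 3.321×10⁻⁴ = 2.604×10⁻⁴ mol.
Φ(unknown) = 3.18×10⁻⁵ / 2.604×10⁻⁴ = 0.122.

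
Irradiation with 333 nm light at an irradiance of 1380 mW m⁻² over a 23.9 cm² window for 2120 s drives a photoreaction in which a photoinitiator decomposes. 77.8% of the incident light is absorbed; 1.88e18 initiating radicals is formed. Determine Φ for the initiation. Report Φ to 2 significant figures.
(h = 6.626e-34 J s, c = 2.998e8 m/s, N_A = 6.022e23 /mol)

Product: 1.88e18 / 6.022e23 = 3.122e-6 mol.
Photon energy at 333 nm: hc/λ = (6.626e-34)(2.998e8)/(333e-9) = 5.965e-19 J.
Energy delivered: (1380 mW m⁻²)(23.9e-4 m²)(2120 s) = 6.992 J.
Photons incident: 6.992 / 5.965e-19 = 1.172e19, i.e. 1.172e19/6.022e23 = 1.946e-5 mol.
Photons absorbed: 0.778 × 1.946e-5 = 1.514e-5 mol.
Φ = 3.122e-6 mol / 1.514e-5 mol photons = 0.21.

Φ = 0.21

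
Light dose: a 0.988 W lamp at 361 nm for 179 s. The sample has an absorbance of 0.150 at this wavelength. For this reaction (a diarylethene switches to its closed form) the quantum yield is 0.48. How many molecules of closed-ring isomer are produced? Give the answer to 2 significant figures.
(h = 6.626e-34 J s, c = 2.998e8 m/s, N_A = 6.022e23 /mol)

4.5e19 molecules

Photon energy at 361 nm: hc/λ = (6.626e-34)(2.998e8)/(361e-9) = 5.503e-19 J.
Energy delivered: (0.988 W)(179 s) = 176.9 J.
Photons incident: 176.9 / 5.503e-19 = 3.215e20, i.e. 3.215e20/6.022e23 = 5.339e-4 mol.
Fraction absorbed: 1 − 10^(−0.150) = 0.2921.
Photons absorbed: 0.2921 × 5.339e-4 = 1.560e-4 mol.
Product: Φ × n_abs = 0.48 × 1.560e-4 = 7.488e-5 mol.
As a count: 7.488e-5 × 6.022e23 = 4.5e19.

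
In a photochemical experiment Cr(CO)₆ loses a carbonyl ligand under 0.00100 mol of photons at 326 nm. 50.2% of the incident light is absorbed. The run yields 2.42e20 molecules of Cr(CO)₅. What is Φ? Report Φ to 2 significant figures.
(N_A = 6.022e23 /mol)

Φ = 0.80

Product: 2.42e20 / 6.022e23 = 4.019e-4 mol.
Photons absorbed: 0.502 × 0.00100 = 5.020e-4 mol.
Φ = 4.019e-4 mol / 5.020e-4 mol photons = 0.80.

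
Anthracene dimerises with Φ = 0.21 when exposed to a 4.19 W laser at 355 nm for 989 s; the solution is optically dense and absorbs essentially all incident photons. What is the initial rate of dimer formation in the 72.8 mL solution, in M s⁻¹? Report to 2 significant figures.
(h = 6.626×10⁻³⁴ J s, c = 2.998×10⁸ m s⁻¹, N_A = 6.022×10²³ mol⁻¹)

Photon energy at 355 nm: hc/λ = (6.626×10⁻³⁴)(2.998×10⁸)/(355×10⁻⁹) = 5.596×10⁻¹⁹ J.
Energy delivered: (4.19 W)(989 s) = 4144 J.
Photons incident: 4144 / 5.596×10⁻¹⁹ = 7.405×10²¹, i.e. 7.405×10²¹/6.022×10²³ = 0.01230 mol.
Product formed: 0.21 × 0.01230 = 0.002583 mol.
Rate: 0.002583 mol / (989 s × 0.0728 L) = 3.6×10⁻⁵ M s⁻¹.

3.6×10⁻⁵ M s⁻¹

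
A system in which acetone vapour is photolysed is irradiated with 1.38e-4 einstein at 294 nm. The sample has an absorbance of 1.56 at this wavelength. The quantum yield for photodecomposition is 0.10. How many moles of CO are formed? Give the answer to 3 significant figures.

1.34e-5 mol

Fraction absorbed: 1 − 10^(−1.56) = 0.9725.
Photons absorbed: 0.9725 × 1.38e-4 = 1.342e-4 mol.
Product: Φ × n_abs = 0.10 × 1.342e-4 = 1.342e-5 mol.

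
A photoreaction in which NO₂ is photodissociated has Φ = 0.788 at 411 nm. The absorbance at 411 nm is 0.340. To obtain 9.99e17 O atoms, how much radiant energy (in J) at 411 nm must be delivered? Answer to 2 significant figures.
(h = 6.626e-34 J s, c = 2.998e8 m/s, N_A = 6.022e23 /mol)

1.1 J

Product: 9.99e17 / 6.022e23 = 1.659e-6 mol.
Photons that must be absorbed: 1.659e-6 / 0.788 = 2.105e-6 mol.
Fraction absorbed: 1 − 10^(−0.340) = 0.5429.
Incident photons needed: 2.105e-6 / 0.5429 = 3.877e-6 mol.
Photon energy: hc/λ = 4.833e-19 J; per mole, 2.910e5 J mol⁻¹.
Energy required: 3.877e-6 × 2.910e5 = 1.1 J.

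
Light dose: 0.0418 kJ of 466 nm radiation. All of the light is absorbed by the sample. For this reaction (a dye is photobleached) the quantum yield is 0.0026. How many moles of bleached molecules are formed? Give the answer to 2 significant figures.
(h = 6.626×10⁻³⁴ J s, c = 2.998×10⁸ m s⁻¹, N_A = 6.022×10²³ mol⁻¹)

Photon energy at 466 nm: hc/λ = (6.626×10⁻³⁴)(2.998×10⁸)/(466×10⁻⁹) = 4.263×10⁻¹⁹ J.
Incident energy: 0.0418 kJ = 41.8 J.
Photons incident: 41.8 / 4.263×10⁻¹⁹ = 9.805×10¹⁹, i.e. 9.805×10¹⁹/6.022×10²³ = 1.628×10⁻⁴ mol.
Product: Φ × n_abs = 0.0026 × 1.628×10⁻⁴ = 4.233×10⁻⁷ mol.

4.2×10⁻⁷ mol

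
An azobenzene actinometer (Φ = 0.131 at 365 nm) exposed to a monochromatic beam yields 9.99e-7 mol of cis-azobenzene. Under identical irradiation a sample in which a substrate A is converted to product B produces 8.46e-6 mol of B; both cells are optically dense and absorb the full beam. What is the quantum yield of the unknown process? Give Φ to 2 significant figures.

Φ = 1.1

Photons absorbed by the actinometer: 9.99e-7 / 0.131 = 7.626e-6 mol.
Φ(unknown) = 8.46e-6 / 7.626e-6 = 1.1.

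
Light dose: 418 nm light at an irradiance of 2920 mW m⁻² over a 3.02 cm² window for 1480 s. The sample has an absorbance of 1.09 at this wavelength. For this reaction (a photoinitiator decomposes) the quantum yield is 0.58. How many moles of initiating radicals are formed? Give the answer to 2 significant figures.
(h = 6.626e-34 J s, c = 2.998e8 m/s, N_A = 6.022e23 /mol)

2.4e-6 mol

Photon energy at 418 nm: hc/λ = (6.626e-34)(2.998e8)/(418e-9) = 4.752e-19 J.
Energy delivered: (2920 mW m⁻²)(3.02e-4 m²)(1480 s) = 1.305 J.
Photons incident: 1.305 / 4.752e-19 = 2.746e18, i.e. 2.746e18/6.022e23 = 4.560e-6 mol.
Fraction absorbed: 1 − 10^(−1.09) = 0.9187.
Photons absorbed: 0.9187 × 4.560e-6 = 4.189e-6 mol.
Product: Φ × n_abs = 0.58 × 4.189e-6 = 2.430e-6 mol.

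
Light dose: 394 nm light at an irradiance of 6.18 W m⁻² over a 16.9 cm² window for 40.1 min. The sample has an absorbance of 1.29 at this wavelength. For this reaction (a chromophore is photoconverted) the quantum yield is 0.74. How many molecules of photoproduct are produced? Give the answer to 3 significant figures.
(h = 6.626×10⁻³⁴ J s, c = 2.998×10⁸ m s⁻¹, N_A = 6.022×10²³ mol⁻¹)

3.50×10¹⁹ molecules

Photon energy at 394 nm: hc/λ = (6.626×10⁻³⁴)(2.998×10⁸)/(394×10⁻⁹) = 5.042×10⁻¹⁹ J.
Energy delivered: (6.18 W m⁻²)(16.9×10⁻⁴ m²)(2406 s) = 25.13 J.
Photons incident: 25.13 / 5.042×10⁻¹⁹ = 4.984×10¹⁹, i.e. 4.984×10¹⁹/6.022×10²³ = 8.276×10⁻⁵ mol.
Fraction absorbed: 1 − 10^(−1.29) = 0.9487.
Photons absorbed: 0.9487 × 8.276×10⁻⁵ = 7.851×10⁻⁵ mol.
Product: Φ × n_abs = 0.74 × 7.851×10⁻⁵ = 5.810×10⁻⁵ mol.
As a count: 5.810×10⁻⁵ × 6.022×10²³ = 3.50×10¹⁹.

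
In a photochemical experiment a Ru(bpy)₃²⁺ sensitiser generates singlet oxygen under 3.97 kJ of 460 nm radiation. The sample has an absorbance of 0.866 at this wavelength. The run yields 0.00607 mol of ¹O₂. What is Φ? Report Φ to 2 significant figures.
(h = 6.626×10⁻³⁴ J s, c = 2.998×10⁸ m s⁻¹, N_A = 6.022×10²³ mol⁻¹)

Φ = 0.46

Photon energy at 460 nm: hc/λ = (6.626×10⁻³⁴)(2.998×10⁸)/(460×10⁻⁹) = 4.318×10⁻¹⁹ J.
Incident energy: 3.97 kJ = 3970 J.
Photons incident: 3970 / 4.318×10⁻¹⁹ = 9.194×10²¹, i.e. 9.194×10²¹/6.022×10²³ = 0.01527 mol.
Fraction absorbed: 1 − 10^(−0.866) = 0.8639.
Photons absorbed: 0.8639 × 0.01527 = 0.01319 mol.
Φ = 0.00607 mol / 0.01319 mol photons = 0.46.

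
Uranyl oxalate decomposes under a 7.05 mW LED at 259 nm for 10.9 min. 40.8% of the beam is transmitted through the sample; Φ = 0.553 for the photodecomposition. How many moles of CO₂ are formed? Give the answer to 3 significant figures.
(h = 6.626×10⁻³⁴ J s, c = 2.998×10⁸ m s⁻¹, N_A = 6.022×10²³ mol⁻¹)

3.27×10⁻⁶ mol

Photon energy at 259 nm: hc/λ = (6.626×10⁻³⁴)(2.998×10⁸)/(259×10⁻⁹) = 7.670×10⁻¹⁹ J.
Energy delivered: (7.05 mW)(654 s) = 4.611 J.
Photons incident: 4.611 / 7.670×10⁻¹⁹ = 6.012×10¹⁸, i.e. 6.012×10¹⁸/6.022×10²³ = 9.983×10⁻⁶ mol.
Fraction absorbed: 1 − 40.8/100 = 0.5920.
Photons absorbed: 0.5920 × 9.983×10⁻⁶ = 5.910×10⁻⁶ mol.
Product: Φ × n_abs = 0.553 × 5.910×10⁻⁶ = 3.268×10⁻⁶ mol.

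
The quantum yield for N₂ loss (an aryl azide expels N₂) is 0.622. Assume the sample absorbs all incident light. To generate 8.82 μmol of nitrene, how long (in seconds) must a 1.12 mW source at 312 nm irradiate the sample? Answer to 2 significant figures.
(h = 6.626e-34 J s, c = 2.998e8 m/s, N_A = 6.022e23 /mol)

Product: 8.82 μmol = 8.82e-6 mol.
Photons that must be absorbed: 8.82e-6 / 0.622 = 1.418e-5 mol.
Photon energy: hc/λ = 6.367e-19 J; per mole, 3.834e5 J mol⁻¹.
Energy required: 1.418e-5 × 3.834e5 = 5.437 J.
Time: 5.437 J / 0.00112 W = 4900 s.

t ≈ 4900 s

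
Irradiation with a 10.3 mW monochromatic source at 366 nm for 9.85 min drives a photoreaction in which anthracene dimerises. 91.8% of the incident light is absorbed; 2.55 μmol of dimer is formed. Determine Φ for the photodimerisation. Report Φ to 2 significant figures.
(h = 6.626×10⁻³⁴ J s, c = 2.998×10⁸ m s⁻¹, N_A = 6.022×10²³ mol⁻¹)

Product: 2.55 μmol = 2.55×10⁻⁶ mol.
Photon energy at 366 nm: hc/λ = (6.626×10⁻³⁴)(2.998×10⁸)/(366×10⁻⁹) = 5.428×10⁻¹⁹ J.
Energy delivered: (10.3 mW)(591 s) = 6.087 J.
Photons incident: 6.087 / 5.428×10⁻¹⁹ = 1.121×10¹⁹, i.e. 1.121×10¹⁹/6.022×10²³ = 1.862×10⁻⁵ mol.
Photons absorbed: 0.918 × 1.862×10⁻⁵ = 1.709×10⁻⁵ mol.
Φ = 2.55×10⁻⁶ mol / 1.709×10⁻⁵ mol photons = 0.15.

Φ = 0.15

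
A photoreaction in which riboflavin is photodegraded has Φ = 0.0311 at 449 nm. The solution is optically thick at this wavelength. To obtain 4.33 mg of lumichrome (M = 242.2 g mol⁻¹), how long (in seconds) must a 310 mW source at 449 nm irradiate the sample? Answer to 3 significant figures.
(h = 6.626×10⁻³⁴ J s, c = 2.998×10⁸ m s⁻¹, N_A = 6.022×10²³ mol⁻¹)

t ≈ 494 s

Product: 4.33 mg / 242.2 g mol⁻¹ = 1.788×10⁻⁵ mol.
Photons that must be absorbed: 1.788×10⁻⁵ / 0.0311 = 5.749×10⁻⁴ mol.
Photon energy: hc/λ = 4.424×10⁻¹⁹ J; per mole, 2.664×10⁵ J mol⁻¹.
Energy required: 5.749×10⁻⁴ × 2.664×10⁵ = 153.2 J.
Time: 153.2 J / 0.31 W = 494 s.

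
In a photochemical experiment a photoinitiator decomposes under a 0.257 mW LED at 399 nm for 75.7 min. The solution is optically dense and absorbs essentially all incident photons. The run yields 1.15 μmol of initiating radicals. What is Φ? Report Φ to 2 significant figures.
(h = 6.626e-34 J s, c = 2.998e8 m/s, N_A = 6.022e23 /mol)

Φ = 0.30

Product: 1.15 μmol = 1.15e-6 mol.
Photon energy at 399 nm: hc/λ = (6.626e-34)(2.998e8)/(399e-9) = 4.979e-19 J.
Energy delivered: (0.257 mW)(4542 s) = 1.167 J.
Photons incident: 1.167 / 4.979e-19 = 2.344e18, i.e. 2.344e18/6.022e23 = 3.892e-6 mol.
Φ = 1.15e-6 mol / 3.892e-6 mol photons = 0.30.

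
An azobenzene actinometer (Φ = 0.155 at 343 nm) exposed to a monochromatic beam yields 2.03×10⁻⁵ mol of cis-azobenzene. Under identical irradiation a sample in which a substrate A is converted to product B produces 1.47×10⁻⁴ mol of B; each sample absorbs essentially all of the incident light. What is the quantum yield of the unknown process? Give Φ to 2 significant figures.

Photons absorbed by the actinometer: 2.03×10⁻⁵ / 0.155 = 1.310×10⁻⁴ mol.
Φ(unknown) = 1.47×10⁻⁴ / 1.310×10⁻⁴ = 1.1.

Φ = 1.1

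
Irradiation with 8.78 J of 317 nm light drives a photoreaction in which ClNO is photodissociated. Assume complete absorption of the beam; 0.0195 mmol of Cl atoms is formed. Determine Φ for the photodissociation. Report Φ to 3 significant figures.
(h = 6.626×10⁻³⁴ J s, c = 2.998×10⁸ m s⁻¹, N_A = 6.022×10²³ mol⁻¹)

Φ = 0.838

Product: 0.0195 mmol = 1.95×10⁻⁵ mol.
Photon energy at 317 nm: hc/λ = (6.626×10⁻³⁴)(2.998×10⁸)/(317×10⁻⁹) = 6.266×10⁻¹⁹ J.
Photons incident: 8.78 / 6.266×10⁻¹⁹ = 1.401×10¹⁹, i.e. 1.401×10¹⁹/6.022×10²³ = 2.326×10⁻⁵ mol.
Φ = 1.95×10⁻⁵ mol / 2.326×10⁻⁵ mol photons = 0.838.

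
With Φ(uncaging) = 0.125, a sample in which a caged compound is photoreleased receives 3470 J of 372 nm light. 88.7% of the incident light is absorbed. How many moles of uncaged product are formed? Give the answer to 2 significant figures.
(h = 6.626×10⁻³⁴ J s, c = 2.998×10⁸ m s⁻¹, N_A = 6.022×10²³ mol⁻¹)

Photon energy at 372 nm: hc/λ = (6.626×10⁻³⁴)(2.998×10⁸)/(372×10⁻⁹) = 5.340×10⁻¹⁹ J.
Photons incident: 3470 / 5.340×10⁻¹⁹ = 6.498×10²¹, i.e. 6.498×10²¹/6.022×10²³ = 0.01079 mol.
Photons absorbed: 0.887 × 0.01079 = 0.009571 mol.
Product: Φ × n_abs = 0.125 × 0.009571 = 0.001196 mol.

0.0012 mol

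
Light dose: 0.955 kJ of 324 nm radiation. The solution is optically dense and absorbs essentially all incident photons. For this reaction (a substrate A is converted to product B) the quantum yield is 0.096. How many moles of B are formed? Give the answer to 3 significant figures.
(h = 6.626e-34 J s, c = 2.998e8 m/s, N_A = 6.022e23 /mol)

2.48e-4 mol

Photon energy at 324 nm: hc/λ = (6.626e-34)(2.998e8)/(324e-9) = 6.131e-19 J.
Incident energy: 0.955 kJ = 955 J.
Photons incident: 955 / 6.131e-19 = 1.558e21, i.e. 1.558e21/6.022e23 = 0.002587 mol.
Product: Φ × n_abs = 0.096 × 0.002587 = 2.484e-4 mol.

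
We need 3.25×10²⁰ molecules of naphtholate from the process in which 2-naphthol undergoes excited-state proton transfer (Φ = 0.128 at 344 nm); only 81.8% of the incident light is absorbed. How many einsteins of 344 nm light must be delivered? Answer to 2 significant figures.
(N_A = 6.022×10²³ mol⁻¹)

0.0052 einstein

Product: 3.25×10²⁰ / 6.022×10²³ = 5.397×10⁻⁴ mol.
Photons that must be absorbed: 5.397×10⁻⁴ / 0.128 = 0.004216 mol.
Incident photons needed: 0.004216 / 0.818 = 0.005154 mol.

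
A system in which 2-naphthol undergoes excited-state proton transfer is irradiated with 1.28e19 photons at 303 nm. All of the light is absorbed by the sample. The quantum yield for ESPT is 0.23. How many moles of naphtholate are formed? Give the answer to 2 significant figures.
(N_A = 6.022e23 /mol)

Moles of photons: 1.28e19 / 6.022e23 = 2.126e-5 mol.
Product: Φ × n_abs = 0.23 × 2.126e-5 = 4.890e-6 mol.

4.9e-6 mol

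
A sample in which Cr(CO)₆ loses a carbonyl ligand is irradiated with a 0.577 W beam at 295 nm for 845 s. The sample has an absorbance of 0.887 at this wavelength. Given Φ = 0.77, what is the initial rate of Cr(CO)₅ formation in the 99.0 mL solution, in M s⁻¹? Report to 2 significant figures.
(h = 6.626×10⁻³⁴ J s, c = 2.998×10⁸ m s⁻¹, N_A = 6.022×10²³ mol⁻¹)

9.6×10⁻⁶ M s⁻¹

Photon energy at 295 nm: hc/λ = (6.626×10⁻³⁴)(2.998×10⁸)/(295×10⁻⁹) = 6.734×10⁻¹⁹ J.
Energy delivered: (0.577 W)(845 s) = 487.6 J.
Photons incident: 487.6 / 6.734×10⁻¹⁹ = 7.241×10²⁰, i.e. 7.241×10²⁰/6.022×10²³ = 0.001202 mol.
Fraction absorbed: 1 − 10^(−0.887) = 0.8703.
Photons absorbed: 0.8703 × 0.001202 = 0.001046 mol.
Product formed: 0.77 × 0.001046 = 8.054×10⁻⁴ mol.
Rate: 8.054×10⁻⁴ mol / (845 s × 0.099 L) = 9.6×10⁻⁶ M s⁻¹.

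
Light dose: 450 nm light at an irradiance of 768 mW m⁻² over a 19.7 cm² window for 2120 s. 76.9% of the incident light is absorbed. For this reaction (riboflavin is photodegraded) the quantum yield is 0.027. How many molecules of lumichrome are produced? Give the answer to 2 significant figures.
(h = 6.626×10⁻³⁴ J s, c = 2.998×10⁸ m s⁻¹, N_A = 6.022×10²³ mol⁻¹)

Photon energy at 450 nm: hc/λ = (6.626×10⁻³⁴)(2.998×10⁸)/(450×10⁻⁹) = 4.414×10⁻¹⁹ J.
Energy delivered: (768 mW m⁻²)(19.7×10⁻⁴ m²)(2120 s) = 3.207 J.
Photons incident: 3.207 / 4.414×10⁻¹⁹ = 7.266×10¹⁸, i.e. 7.266×10¹⁸/6.022×10²³ = 1.207×10⁻⁵ mol.
Photons absorbed: 0.769 × 1.207×10⁻⁵ = 9.282×10⁻⁶ mol.
Product: Φ × n_abs = 0.027 × 9.282×10⁻⁶ = 2.506×10⁻⁷ mol.
As a count: 2.506×10⁻⁷ × 6.022×10²³ = 1.5×10¹⁷.

1.5×10¹⁷ molecules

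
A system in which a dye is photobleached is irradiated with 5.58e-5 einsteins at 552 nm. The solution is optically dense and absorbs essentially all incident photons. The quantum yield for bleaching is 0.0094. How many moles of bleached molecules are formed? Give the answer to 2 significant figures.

Product: Φ × n_abs = 0.0094 × 5.58e-5 = 5.245e-7 mol.

5.2e-7 mol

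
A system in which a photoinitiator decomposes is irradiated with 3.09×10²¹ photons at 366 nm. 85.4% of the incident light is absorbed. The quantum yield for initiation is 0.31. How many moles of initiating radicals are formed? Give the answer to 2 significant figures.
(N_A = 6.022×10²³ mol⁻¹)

Moles of photons: 3.09×10²¹ / 6.022×10²³ = 0.005131 mol.
Photons absorbed: 0.854 × 0.005131 = 0.004382 mol.
Product: Φ × n_abs = 0.31 × 0.004382 = 0.001358 mol.

0.0014 mol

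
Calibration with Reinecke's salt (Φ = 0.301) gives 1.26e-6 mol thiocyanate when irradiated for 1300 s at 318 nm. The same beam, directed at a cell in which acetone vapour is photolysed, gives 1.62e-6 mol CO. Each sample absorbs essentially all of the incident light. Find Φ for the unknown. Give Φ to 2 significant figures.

Φ = 0.39

Photons absorbed by the actinometer: 1.26e-6 / 0.301 = 4.186e-6 mol.
Φ(unknown) = 1.62e-6 / 4.186e-6 = 0.39.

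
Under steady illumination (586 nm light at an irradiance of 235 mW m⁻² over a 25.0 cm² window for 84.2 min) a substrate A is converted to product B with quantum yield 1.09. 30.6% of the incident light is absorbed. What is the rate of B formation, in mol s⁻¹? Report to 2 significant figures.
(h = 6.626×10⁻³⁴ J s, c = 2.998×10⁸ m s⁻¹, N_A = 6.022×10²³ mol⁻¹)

Photon energy at 586 nm: hc/λ = (6.626×10⁻³⁴)(2.998×10⁸)/(586×10⁻⁹) = 3.390×10⁻¹⁹ J.
Energy delivered: (235 mW m⁻²)(25.0×10⁻⁴ m²)(5052 s) = 2.968 J.
Photons incident: 2.968 / 3.390×10⁻¹⁹ = 8.755×10¹⁸, i.e. 8.755×10¹⁸/6.022×10²³ = 1.454×10⁻⁵ mol.
Photons absorbed: 0.306 × 1.454×10⁻⁵ = 4.449×10⁻⁶ mol.
Product formed: 1.09 × 4.449×10⁻⁶ = 4.849×10⁻⁶ mol.
Rate: 4.849×10⁻⁶ / 5052 s = 9.6×10⁻¹⁰ mol s⁻¹.

9.6×10⁻¹⁰ mol s⁻¹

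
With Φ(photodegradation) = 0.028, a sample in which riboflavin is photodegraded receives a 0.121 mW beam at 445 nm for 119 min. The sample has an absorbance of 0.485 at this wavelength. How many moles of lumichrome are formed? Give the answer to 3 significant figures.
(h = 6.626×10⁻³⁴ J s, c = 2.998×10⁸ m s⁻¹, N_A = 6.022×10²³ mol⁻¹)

6.05×10⁻⁸ mol

Photon energy at 445 nm: hc/λ = (6.626×10⁻³⁴)(2.998×10⁸)/(445×10⁻⁹) = 4.464×10⁻¹⁹ J.
Energy delivered: (0.121 mW)(7140 s) = 0.8639 J.
Photons incident: 0.8639 / 4.464×10⁻¹⁹ = 1.935×10¹⁸, i.e. 1.935×10¹⁸/6.022×10²³ = 3.213×10⁻⁶ mol.
Fraction absorbed: 1 − 10^(−0.485) = 0.6727.
Photons absorbed: 0.6727 × 3.213×10⁻⁶ = 2.161×10⁻⁶ mol.
Product: Φ × n_abs = 0.028 × 2.161×10⁻⁶ = 6.051×10⁻⁸ mol.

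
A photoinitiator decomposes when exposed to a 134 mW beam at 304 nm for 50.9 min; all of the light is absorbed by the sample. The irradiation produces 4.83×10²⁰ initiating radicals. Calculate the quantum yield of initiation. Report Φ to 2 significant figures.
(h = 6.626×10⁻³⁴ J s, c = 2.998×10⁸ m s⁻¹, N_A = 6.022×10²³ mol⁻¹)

Product: 4.83×10²⁰ / 6.022×10²³ = 8.021×10⁻⁴ mol.
Photon energy at 304 nm: hc/λ = (6.626×10⁻³⁴)(2.998×10⁸)/(304×10⁻⁹) = 6.534×10⁻¹⁹ J.
Energy delivered: (134 mW)(3054 s) = 409.2 J.
Photons incident: 409.2 / 6.534×10⁻¹⁹ = 6.263×10²⁰, i.e. 6.263×10²⁰/6.022×10²³ = 0.001040 mol.
Φ = 8.021×10⁻⁴ mol / 0.001040 mol photons = 0.77.

Φ = 0.77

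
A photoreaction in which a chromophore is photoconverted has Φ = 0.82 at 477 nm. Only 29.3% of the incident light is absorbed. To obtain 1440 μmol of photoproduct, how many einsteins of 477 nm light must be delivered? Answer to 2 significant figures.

Product: 1440 μmol = 0.00144 mol.
Photons that must be absorbed: 0.00144 / 0.82 = 0.001756 mol.
Incident photons needed: 0.001756 / 0.293 = 0.005993 mol.

0.0060 einstein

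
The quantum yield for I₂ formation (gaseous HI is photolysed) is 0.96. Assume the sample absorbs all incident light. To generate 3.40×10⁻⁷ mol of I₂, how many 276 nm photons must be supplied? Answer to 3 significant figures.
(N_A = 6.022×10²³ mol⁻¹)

2.13×10¹⁷ photons

Photons that must be absorbed: 3.40×10⁻⁷ / 0.96 = 3.542×10⁻⁷ mol.
Photon count: 3.542×10⁻⁷ × 6.022×10²³ = 2.13×10¹⁷.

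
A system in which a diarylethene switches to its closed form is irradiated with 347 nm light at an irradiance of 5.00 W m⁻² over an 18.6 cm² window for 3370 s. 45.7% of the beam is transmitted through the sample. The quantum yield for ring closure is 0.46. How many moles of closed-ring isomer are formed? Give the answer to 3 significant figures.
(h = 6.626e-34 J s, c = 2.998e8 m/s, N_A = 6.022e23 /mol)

2.27e-5 mol

Photon energy at 347 nm: hc/λ = (6.626e-34)(2.998e8)/(347e-9) = 5.725e-19 J.
Energy delivered: (5.00 W m⁻²)(18.6e-4 m²)(3370 s) = 31.34 J.
Photons incident: 31.34 / 5.725e-19 = 5.474e19, i.e. 5.474e19/6.022e23 = 9.090e-5 mol.
Fraction absorbed: 1 − 45.7/100 = 0.5430.
Photons absorbed: 0.5430 × 9.090e-5 = 4.936e-5 mol.
Product: Φ × n_abs = 0.46 × 4.936e-5 = 2.271e-5 mol.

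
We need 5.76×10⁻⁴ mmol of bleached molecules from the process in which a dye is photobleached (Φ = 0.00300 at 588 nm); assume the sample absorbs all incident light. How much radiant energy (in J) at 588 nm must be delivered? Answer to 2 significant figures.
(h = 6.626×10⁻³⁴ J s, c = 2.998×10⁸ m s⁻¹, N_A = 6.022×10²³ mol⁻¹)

Product: 5.76×10⁻⁴ mmol = 5.76×10⁻⁷ mol.
Photons that must be absorbed: 5.76×10⁻⁷ / 0.00300 = 1.920×10⁻⁴ mol.
Photon energy: hc/λ = 3.378×10⁻¹⁹ J; per mole, 2.034×10⁵ J mol⁻¹.
Energy required: 1.920×10⁻⁴ × 2.034×10⁵ = 39 J.

39 J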